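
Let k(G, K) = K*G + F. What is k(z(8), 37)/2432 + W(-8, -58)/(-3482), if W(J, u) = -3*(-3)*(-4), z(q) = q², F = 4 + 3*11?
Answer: 4230881/4234112 ≈ 0.99924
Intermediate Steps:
F = 37 (F = 4 + 33 = 37)
k(G, K) = 37 + G*K (k(G, K) = K*G + 37 = G*K + 37 = 37 + G*K)
W(J, u) = -36 (W(J, u) = 9*(-4) = -36)
k(z(8), 37)/2432 + W(-8, -58)/(-3482) = (37 + 8²*37)/2432 - 36/(-3482) = (37 + 64*37)*(1/2432) - 36*(-1/3482) = (37 + 2368)*(1/2432) + 18/1741 = 2405*(1/2432) + 18/1741 = 2405/2432 + 18/1741 = 4230881/4234112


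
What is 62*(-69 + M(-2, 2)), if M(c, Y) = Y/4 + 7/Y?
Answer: -4030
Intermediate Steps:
M(c, Y) = 7/Y + Y/4 (M(c, Y) = Y*(¼) + 7/Y = Y/4 + 7/Y = 7/Y + Y/4)
62*(-69 + M(-2, 2)) = 62*(-69 + (7/2 + (¼)*2)) = 62*(-69 + (7*(½) + ½)) = 62*(-69 + (7/2 + ½)) = 62*(-69 + 4) = 62*(-65) = -4030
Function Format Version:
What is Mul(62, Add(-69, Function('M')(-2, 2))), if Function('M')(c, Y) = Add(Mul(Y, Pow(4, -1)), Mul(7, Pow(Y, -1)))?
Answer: -4030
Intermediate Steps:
Function('M')(c, Y) = Add(Mul(7, Pow(Y, -1)), Mul(Rational(1, 4), Y)) (Function('M')(c, Y) = Add(Mul(Y, Rational(1, 4)), Mul(7, Pow(Y, -1))) = Add(Mul(Rational(1, 4), Y), Mul(7, Pow(Y, -1))) = Add(Mul(7, Pow(Y, -1)), Mul(Rational(1, 4), Y)))
Mul(62, Add(-69, Function('M')(-2, 2))) = Mul(62, Add(-69, Add(Mul(7, Pow(2, -1)), Mul(Rational(1, 4), 2)))) = Mul(62, Add(-69, Add(Mul(7, Rational(1, 2)), Rational(1, 2)))) = Mul(62, Add(-69, Add(Rational(7, 2), Rational(1, 2)))) = Mul(62, Add(-69, 4)) = Mul(62, -65) = -4030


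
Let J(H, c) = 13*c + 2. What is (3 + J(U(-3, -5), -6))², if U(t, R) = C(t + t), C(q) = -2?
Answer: 5329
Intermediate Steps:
U(t, R) = -2
J(H, c) = 2 + 13*c
(3 + J(U(-3, -5), -6))² = (3 + (2 + 13*(-6)))² = (3 + (2 - 78))² = (3 - 76)² = (-73)² = 5329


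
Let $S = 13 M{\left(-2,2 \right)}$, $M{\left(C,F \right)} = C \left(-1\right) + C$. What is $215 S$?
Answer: $0$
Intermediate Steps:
$M{\left(C,F \right)} = 0$ ($M{\left(C,F \right)} = - C + C = 0$)
$S = 0$ ($S = 13 \cdot 0 = 0$)
$215 S = 215 \cdot 0 = 0$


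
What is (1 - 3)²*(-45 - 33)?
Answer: -312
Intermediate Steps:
(1 - 3)²*(-45 - 33) = (-2)²*(-78) = 4*(-78) = -312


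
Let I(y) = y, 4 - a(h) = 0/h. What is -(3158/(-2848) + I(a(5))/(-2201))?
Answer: 3481075/3134224 ≈ 1.1107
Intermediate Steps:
a(h) = 4 (a(h) = 4 - 0/h = 4 - 1*0 = 4 + 0 = 4)
-(3158/(-2848) + I(a(5))/(-2201)) = -(3158/(-2848) + 4/(-2201)) = -(3158*(-1/2848) + 4*(-1/2201)) = -(-1579/1424 - 4/2201) = -1*(-3481075/3134224) = 3481075/3134224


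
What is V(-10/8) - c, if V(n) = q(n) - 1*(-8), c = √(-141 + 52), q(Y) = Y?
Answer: 27/4 - I*√89 ≈ 6.75 - 9.434*I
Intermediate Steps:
c = I*√89 (c = √(-89) = I*√89 ≈ 9.434*I)
V(n) = 8 + n (V(n) = n - 1*(-8) = n + 8 = 8 + n)
V(-10/8) - c = (8 - 10/8) - I*√89 = (8 - 10*⅛) - I*√89 = (8 - 5/4) - I*√89 = 27/4 - I*√89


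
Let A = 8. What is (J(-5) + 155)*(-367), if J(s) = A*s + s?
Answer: -40370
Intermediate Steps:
J(s) = 9*s (J(s) = 8*s + s = 9*s)
(J(-5) + 155)*(-367) = (9*(-5) + 155)*(-367) = (-45 + 155)*(-367) = 110*(-367) = -40370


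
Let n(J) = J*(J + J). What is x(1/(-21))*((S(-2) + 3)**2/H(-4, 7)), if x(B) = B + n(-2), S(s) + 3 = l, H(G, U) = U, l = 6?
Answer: 2004/49 ≈ 40.898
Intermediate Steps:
S(s) = 3 (S(s) = -3 + 6 = 3)
n(J) = 2*J**2 (n(J) = J*(2*J) = 2*J**2)
x(B) = 8 + B (x(B) = B + 2*(-2)**2 = B + 2*4 = B + 8 = 8 + B)
x(1/(-21))*((S(-2) + 3)**2/H(-4, 7)) = (8 + 1/(-21))*((3 + 3)**2/7) = (8 - 1/21)*(6**2*(1/7)) = 167*(36*(1/7))/21 = (167/21)*(36/7) = 2004/49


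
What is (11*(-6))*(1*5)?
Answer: -330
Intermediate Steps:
(11*(-6))*(1*5) = -66*5 = -330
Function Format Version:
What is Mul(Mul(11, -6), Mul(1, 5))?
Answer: -330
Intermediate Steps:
Mul(Mul(11, -6), Mul(1, 5)) = Mul(-66, 5) = -330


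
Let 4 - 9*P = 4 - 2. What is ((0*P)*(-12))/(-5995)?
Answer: 0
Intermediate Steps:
P = 2/9 (P = 4/9 - (4 - 2)/9 = 4/9 - 1/9*2 = 4/9 - 2/9 = 2/9 ≈ 0.22222)
((0*P)*(-12))/(-5995) = ((0*(2/9))*(-12))/(-5995) = (0*(-12))*(-1/5995) = 0*(-1/5995) = 0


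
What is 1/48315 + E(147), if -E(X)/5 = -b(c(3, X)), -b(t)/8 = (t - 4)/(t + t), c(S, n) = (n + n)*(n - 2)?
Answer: -1372982039/68655615 ≈ -19.998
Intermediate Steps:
c(S, n) = 2*n*(-2 + n) (c(S, n) = (2*n)*(-2 + n) = 2*n*(-2 + n))
b(t) = -4*(-4 + t)/t (b(t) = -8*(t - 4)/(t + t) = -8*(-4 + t)/(2*t) = -8*(-4 + t)*1/(2*t) = -4*(-4 + t)/t)
E(X) = -20 + 40/(X*(-2 + X)) (E(X) = -(-5)*(-4 + 16/((2*X*(-2 + X)))) = -(-5)*(-4 + 16*(1/(2*X*(-2 + X)))) = -(-5)*(-4 + 8/(X*(-2 + X))) = -5*(4 - 8/(X*(-2 + X))) = -20 + 40/(X*(-2 + X)))
1/48315 + E(147) = 1/48315 + 20*(2 - 1*147*(-2 + 147))/(147*(-2 + 147)) = 1/48315 + 20*(1/147)*(2 - 1*147*145)/145 = 1/48315 + 20*(1/147)*(1/145)*(2 - 21315) = 1/48315 + 20*(1/147)*(1/145)*(-21313) = 1/48315 - 85252/4263 = -1372982039/68655615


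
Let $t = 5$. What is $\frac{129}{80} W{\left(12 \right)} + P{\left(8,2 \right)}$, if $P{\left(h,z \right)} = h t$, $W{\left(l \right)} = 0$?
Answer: $40$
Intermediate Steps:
$P{\left(h,z \right)} = 5 h$ ($P{\left(h,z \right)} = h 5 = 5 h$)
$\frac{129}{80} W{\left(12 \right)} + P{\left(8,2 \right)} = \frac{129}{80} \cdot 0 + 5 \cdot 8 = 129 \cdot \frac{1}{80} \cdot 0 + 40 = \frac{129}{80} \cdot 0 + 40 = 0 + 40 = 40$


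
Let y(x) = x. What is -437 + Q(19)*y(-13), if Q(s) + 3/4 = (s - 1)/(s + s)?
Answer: -32939/76 ≈ -433.41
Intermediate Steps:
Q(s) = -¾ + (-1 + s)/(2*s) (Q(s) = -¾ + (s - 1)/(s + s) = -¾ + (-1 + s)/((2*s)) = -¾ + (-1 + s)*(1/(2*s)) = -¾ + (-1 + s)/(2*s))
-437 + Q(19)*y(-13) = -437 + ((¼)*(-2 - 1*19)/19)*(-13) = -437 + ((¼)*(1/19)*(-2 - 19))*(-13) = -437 + ((¼)*(1/19)*(-21))*(-13) = -437 - 21/76*(-13) = -437 + 273/76 = -32939/76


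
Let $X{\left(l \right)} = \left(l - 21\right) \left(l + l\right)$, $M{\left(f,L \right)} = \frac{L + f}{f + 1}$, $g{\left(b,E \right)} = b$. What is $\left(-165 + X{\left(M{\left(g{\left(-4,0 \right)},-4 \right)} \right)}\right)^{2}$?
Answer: $\frac{5593225}{81} \approx 69052.0$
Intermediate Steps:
$M{\left(f,L \right)} = \frac{L + f}{1 + f}$
$X{\left(l \right)} = 2 l \left(-21 + l\right)$ ($X{\left(l \right)} = \left(-21 + l\right) 2 l = 2 l \left(-21 + l\right)$)
$\left(-165 + X{\left(M{\left(g{\left(-4,0 \right)},-4 \right)} \right)}\right)^{2} = \left(-165 + 2 \frac{-4 - 4}{1 - 4} \left(-21 + \frac{-4 - 4}{1 - 4}\right)\right)^{2} = \left(-165 + 2 \frac{1}{-3} \left(-8\right) \left(-21 + \frac{1}{-3} \left(-8\right)\right)\right)^{2} = \left(-165 + 2 \left(\left(- \frac{1}{3}\right) \left(-8\right)\right) \left(-21 - - \frac{8}{3}\right)\right)^{2} = \left(-165 + 2 \cdot \frac{8}{3} \left(-21 + \frac{8}{3}\right)\right)^{2} = \left(-165 + 2 \cdot \frac{8}{3} \left(- \frac{55}{3}\right)\right)^{2} = \left(-165 - \frac{880}{9}\right)^{2} = \left(- \frac{2365}{9}\right)^{2} = \frac{5593225}{81}$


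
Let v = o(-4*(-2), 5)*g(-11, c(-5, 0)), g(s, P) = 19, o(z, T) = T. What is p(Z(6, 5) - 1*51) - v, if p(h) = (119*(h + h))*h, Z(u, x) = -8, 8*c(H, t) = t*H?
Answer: 828383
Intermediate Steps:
c(H, t) = H*t/8 (c(H, t) = (t*H)/8 = (H*t)/8 = H*t/8)
p(h) = 238*h² (p(h) = (119*(2*h))*h = (238*h)*h = 238*h²)
v = 95 (v = 5*19 = 95)
p(Z(6, 5) - 1*51) - v = 238*(-8 - 1*51)² - 1*95 = 238*(-8 - 51)² - 95 = 238*(-59)² - 95 = 238*3481 - 95 = 828478 - 95 = 828383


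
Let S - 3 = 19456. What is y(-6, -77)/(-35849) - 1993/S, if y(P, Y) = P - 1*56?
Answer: -6385509/63416881 ≈ -0.10069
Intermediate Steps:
S = 19459 (S = 3 + 19456 = 19459)
y(P, Y) = -56 + P (y(P, Y) = P - 56 = -56 + P)
y(-6, -77)/(-35849) - 1993/S = (-56 - 6)/(-35849) - 1993/19459 = -62*(-1/35849) - 1993*1/19459 = 62/35849 - 1993/19459 = -6385509/63416881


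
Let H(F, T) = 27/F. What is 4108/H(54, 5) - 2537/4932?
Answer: 40518775/4932 ≈ 8215.5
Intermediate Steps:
4108/H(54, 5) - 2537/4932 = 4108/((27/54)) - 2537/4932 = 4108/((27*(1/54))) - 2537*1/4932 = 4108/(½) - 2537/4932 = 4108*2 - 2537/4932 = 8216 - 2537/4932 = 40518775/4932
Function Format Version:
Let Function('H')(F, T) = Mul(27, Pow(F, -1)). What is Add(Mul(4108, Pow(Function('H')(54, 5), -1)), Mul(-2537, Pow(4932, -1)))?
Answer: Rational(40518775, 4932) ≈ 8215.5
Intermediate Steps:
Add(Mul(4108, Pow(Function('H')(54, 5), -1)), Mul(-2537, Pow(4932, -1))) = Add(Mul(4108, Pow(Mul(27, Pow(54, -1)), -1)), Mul(-2537, Pow(4932, -1))) = Add(Mul(4108, Pow(Mul(27, Rational(1, 54)), -1)), Mul(-2537, Rational(1, 4932))) = Add(Mul(4108, Pow(Rational(1, 2), -1)), Rational(-2537, 4932)) = Add(Mul(4108, 2), Rational(-2537, 4932)) = Add(8216, Rational(-2537, 4932)) = Rational(40518775, 4932)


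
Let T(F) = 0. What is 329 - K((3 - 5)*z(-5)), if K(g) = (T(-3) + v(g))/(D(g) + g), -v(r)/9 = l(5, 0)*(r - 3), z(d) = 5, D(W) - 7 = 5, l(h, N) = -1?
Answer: 775/2 ≈ 387.50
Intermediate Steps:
D(W) = 12 (D(W) = 7 + 5 = 12)
v(r) = -27 + 9*r (v(r) = -(-9)*(r - 3) = -(-9)*(-3 + r) = -9*(3 - r) = -27 + 9*r)
K(g) = (-27 + 9*g)/(12 + g) (K(g) = (0 + (-27 + 9*g))/(12 + g) = (-27 + 9*g)/(12 + g))
329 - K((3 - 5)*z(-5)) = 329 - 9*(-3 + (3 - 5)*5)/(12 + (3 - 5)*5) = 329 - 9*(-3 - 2*5)/(12 - 2*5) = 329 - 9*(-3 - 10)/(12 - 10) = 329 - 9*(-13)/2 = 329 - 1*(-117/2) = 329 + 117/2 = 775/2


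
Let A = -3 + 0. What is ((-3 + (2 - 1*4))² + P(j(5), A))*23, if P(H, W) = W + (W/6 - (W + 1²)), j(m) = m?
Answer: 1081/2 ≈ 540.50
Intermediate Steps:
A = -3
P(H, W) = -1 + W/6 (P(H, W) = W + (W*(⅙) - (W + 1)) = W + (W/6 - (1 + W)) = W + (W/6 + (-1 - W)) = W + (-1 - 5*W/6) = -1 + W/6)
((-3 + (2 - 1*4))² + P(j(5), A))*23 = ((-3 + (2 - 1*4))² + (-1 + (⅙)*(-3)))*23 = ((-3 + (2 - 4))² + (-1 - ½))*23 = ((-3 - 2)² - 3/2)*23 = ((-5)² - 3/2)*23 = (25 - 3/2)*23 = (47/2)*23 = 1081/2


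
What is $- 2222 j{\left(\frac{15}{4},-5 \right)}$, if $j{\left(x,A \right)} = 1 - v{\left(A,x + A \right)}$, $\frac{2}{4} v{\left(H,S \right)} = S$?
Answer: $-7777$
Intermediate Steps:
$v{\left(H,S \right)} = 2 S$
$j{\left(x,A \right)} = 1 - 2 A - 2 x$ ($j{\left(x,A \right)} = 1 - 2 \left(x + A\right) = 1 - 2 \left(A + x\right) = 1 - \left(2 A + 2 x\right) = 1 - 2 A - 2 x$)
$- 2222 j{\left(\frac{15}{4},-5 \right)} = - 2222 \left(1 - -10 - 2 \cdot \frac{15}{4}\right) = - 2222 \left(1 + 10 - 2 \cdot 15 \cdot \frac{1}{4}\right) = - 2222 \left(1 + 10 - \frac{15}{2}\right) = \left(-2222\right) \frac{7}{2} = -7777$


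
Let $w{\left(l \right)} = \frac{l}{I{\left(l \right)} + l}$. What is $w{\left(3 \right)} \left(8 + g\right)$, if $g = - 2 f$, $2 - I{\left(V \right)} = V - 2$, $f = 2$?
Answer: $3$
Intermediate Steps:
$I{\left(V \right)} = 4 - V$ ($I{\left(V \right)} = 2 - \left(V - 2\right) = 2 - \left(-2 + V\right) = 4 - V$)
$w{\left(l \right)} = \frac{l}{4}$ ($w{\left(l \right)} = \frac{l}{\left(4 - l\right) + l} = \frac{l}{4}$)
$g = -4$ ($g = \left(-2\right) 2 = -4$)
$w{\left(3 \right)} \left(8 + g\right) = \frac{1}{4} \cdot 3 \left(8 - 4\right) = \frac{3}{4} \cdot 4 = 3$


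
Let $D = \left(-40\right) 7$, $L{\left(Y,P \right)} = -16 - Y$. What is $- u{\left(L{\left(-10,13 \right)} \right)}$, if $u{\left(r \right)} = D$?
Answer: $280$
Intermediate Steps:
$D = -280$
$u{\left(r \right)} = -280$
$- u{\left(L{\left(-10,13 \right)} \right)} = \left(-1\right) \left(-280\right) = 280$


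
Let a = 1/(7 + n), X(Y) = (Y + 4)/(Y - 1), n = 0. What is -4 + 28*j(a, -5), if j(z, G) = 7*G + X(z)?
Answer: -3358/3 ≈ -1119.3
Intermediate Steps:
X(Y) = (4 + Y)/(-1 + Y)
a = ⅐ (a = 1/(7 + 0) = 1/7 = ⅐ ≈ 0.14286)
j(z, G) = 7*G + (4 + z)/(-1 + z)
-4 + 28*j(a, -5) = -4 + 28*((4 + ⅐ + 7*(-5)*(-1 + ⅐))/(-1 + ⅐)) = -4 + 28*((4 + ⅐ + 7*(-5)*(-6/7))/(-6/7)) = -4 + 28*(-7*(4 + ⅐ + 30)/6) = -4 + 28*(-7/6*239/7) = -4 + 28*(-239/6) = -4 - 3346/3 = -3358/3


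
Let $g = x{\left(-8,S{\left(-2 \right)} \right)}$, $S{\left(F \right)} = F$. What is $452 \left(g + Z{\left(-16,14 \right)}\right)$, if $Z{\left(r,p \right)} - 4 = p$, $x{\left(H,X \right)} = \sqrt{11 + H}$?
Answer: $8136 + 452 \sqrt{3} \approx 8918.9$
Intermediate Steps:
$g = \sqrt{3}$ ($g = \sqrt{11 - 8} = \sqrt{3} \approx 1.732$)
$Z{\left(r,p \right)} = 4 + p$
$452 \left(g + Z{\left(-16,14 \right)}\right) = 452 \left(\sqrt{3} + \left(4 + 14\right)\right) = 452 \left(\sqrt{3} + 18\right) = 452 \left(18 + \sqrt{3}\right) = 8136 + 452 \sqrt{3}$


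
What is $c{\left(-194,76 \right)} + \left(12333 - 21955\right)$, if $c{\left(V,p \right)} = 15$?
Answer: $-9607$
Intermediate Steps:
$c{\left(-194,76 \right)} + \left(12333 - 21955\right) = 15 + \left(12333 - 21955\right) = 15 - 9622 = -9607$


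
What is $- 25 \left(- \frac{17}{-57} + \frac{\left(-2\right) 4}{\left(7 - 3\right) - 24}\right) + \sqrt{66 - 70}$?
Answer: $- \frac{995}{57} + 2 i \approx -17.456 + 2.0 i$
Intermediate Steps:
$- 25 \left(- \frac{17}{-57} + \frac{\left(-2\right) 4}{\left(7 - 3\right) - 24}\right) + \sqrt{66 - 70} = - 25 \left(\left(-17\right) \left(- \frac{1}{57}\right) - \frac{8}{4 - 24}\right) + \sqrt{-4} = - 25 \left(\frac{17}{57} - \frac{8}{-20}\right) + 2 i = - 25 \left(\frac{17}{57} - - \frac{2}{5}\right) + 2 i = - 25 \left(\frac{17}{57} + \frac{2}{5}\right) + 2 i = \left(-25\right) \frac{199}{285} + 2 i = - \frac{995}{57} + 2 i$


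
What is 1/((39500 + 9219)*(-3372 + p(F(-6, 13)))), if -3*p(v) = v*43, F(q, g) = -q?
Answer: -1/168470302 ≈ -5.9358e-9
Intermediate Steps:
p(v) = -43*v/3 (p(v) = -v*43/3 = -43*v/3)
1/((39500 + 9219)*(-3372 + p(F(-6, 13)))) = 1/((39500 + 9219)*(-3372 - (-43)*(-6)/3)) = 1/(48719*(-3372 - 43/3*6)) = 1/(48719*(-3372 - 86)) = 1/(48719*(-3458)) = 1/(-168470302) = -1/168470302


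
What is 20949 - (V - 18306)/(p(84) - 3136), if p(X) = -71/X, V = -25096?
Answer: 5516310987/263495 ≈ 20935.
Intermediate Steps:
20949 - (V - 18306)/(p(84) - 3136) = 20949 - (-25096 - 18306)/(-71/84 - 3136) = 20949 - (-43402)/(-71*1/84 - 3136) = 20949 - (-43402)/(-71/84 - 3136) = 20949 - (-43402)/(-263495/84) = 20949 - (-43402)*(-84)/263495 = 20949 - 1*3645768/263495 = 20949 - 3645768/263495 = 5516310987/263495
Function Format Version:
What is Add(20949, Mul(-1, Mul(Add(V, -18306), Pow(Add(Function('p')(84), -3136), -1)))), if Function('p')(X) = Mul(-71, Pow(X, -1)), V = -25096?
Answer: Rational(5516310987, 263495) ≈ 20935.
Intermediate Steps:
Add(20949, Mul(-1, Mul(Add(V, -18306), Pow(Add(Function('p')(84), -3136), -1)))) = Add(20949, Mul(-1, Mul(Add(-25096, -18306), Pow(Add(Mul(-71, Pow(84, -1)), -3136), -1)))) = Add(20949, Mul(-1, Mul(-43402, Pow(Add(Mul(-71, Rational(1, 84)), -3136), -1)))) = Add(20949, Mul(-1, Mul(-43402, Pow(Add(Rational(-71, 84), -3136), -1)))) = Add(20949, Mul(-1, Mul(-43402, Pow(Rational(-263495, 84), -1)))) = Add(20949, Mul(-1, Mul(-43402, Rational(-84, 263495)))) = Add(20949, Mul(-1, Rational(3645768, 263495))) = Add(20949, Rational(-3645768, 263495)) = Rational(5516310987, 263495)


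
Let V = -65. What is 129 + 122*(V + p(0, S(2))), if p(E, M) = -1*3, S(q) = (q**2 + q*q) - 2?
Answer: -8167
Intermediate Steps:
S(q) = -2 + 2*q**2 (S(q) = (q**2 + q**2) - 2 = 2*q**2 - 2 = -2 + 2*q**2)
p(E, M) = -3
129 + 122*(V + p(0, S(2))) = 129 + 122*(-65 - 3) = 129 + 122*(-68) = 129 - 8296 = -8167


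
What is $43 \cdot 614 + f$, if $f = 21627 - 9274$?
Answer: $38755$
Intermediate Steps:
$f = 12353$ ($f = 21627 - 9274 = 12353$)
$43 \cdot 614 + f = 43 \cdot 614 + 12353 = 26402 + 12353 = 38755$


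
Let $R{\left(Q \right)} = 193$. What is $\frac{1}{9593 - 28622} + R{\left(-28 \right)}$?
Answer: $\frac{3672596}{19029} \approx 193.0$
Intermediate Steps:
$\frac{1}{9593 - 28622} + R{\left(-28 \right)} = \frac{1}{9593 - 28622} + 193 = \frac{1}{-19029} + 193 = - \frac{1}{19029} + 193 = \frac{3672596}{19029}$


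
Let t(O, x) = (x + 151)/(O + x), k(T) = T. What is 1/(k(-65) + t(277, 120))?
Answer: -397/25534 ≈ -0.015548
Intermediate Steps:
t(O, x) = (151 + x)/(O + x)
1/(k(-65) + t(277, 120)) = 1/(-65 + (151 + 120)/(277 + 120)) = 1/(-65 + 271/397) = 1/(-25534/397) = -397/25534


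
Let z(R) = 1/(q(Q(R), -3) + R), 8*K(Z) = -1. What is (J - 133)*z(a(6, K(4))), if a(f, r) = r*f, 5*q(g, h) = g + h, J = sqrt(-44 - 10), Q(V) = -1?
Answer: 2660/31 - 60*I*sqrt(6)/31 ≈ 85.806 - 4.741*I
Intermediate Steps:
K(Z) = -1/8 (K(Z) = (1/8)*(-1) = -1/8)
J = 3*I*sqrt(6) (J = sqrt(-54) = 3*I*sqrt(6) ≈ 7.3485*I)
q(g, h) = g/5 + h/5 (q(g, h) = (g + h)/5 = g/5 + h/5)
a(f, r) = f*r
z(R) = 1/(-4/5 + R) (z(R) = 1/(((1/5)*(-1) + (1/5)*(-3)) + R) = 1/((-1/5 - 3/5) + R) = 1/(-4/5 + R))
(J - 133)*z(a(6, K(4))) = (3*I*sqrt(6) - 133)*(5/(-4 + 5*(6*(-1/8)))) = (-133 + 3*I*sqrt(6))*(5/(-4 + 5*(-3/4))) = (-133 + 3*I*sqrt(6))*(5/(-4 - 15/4)) = (-133 + 3*I*sqrt(6))*(5/(-31/4)) = (-133 + 3*I*sqrt(6))*(5*(-4/31)) = (-133 + 3*I*sqrt(6))*(-20/31) = 2660/31 - 60*I*sqrt(6)/31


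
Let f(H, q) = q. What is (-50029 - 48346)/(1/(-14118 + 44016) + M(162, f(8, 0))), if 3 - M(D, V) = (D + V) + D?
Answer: 2941215750/9597257 ≈ 306.46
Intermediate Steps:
M(D, V) = 3 - V - 2*D (M(D, V) = 3 - ((D + V) + D) = 3 - (V + 2*D) = 3 + (-V - 2*D) = 3 - V - 2*D)
(-50029 - 48346)/(1/(-14118 + 44016) + M(162, f(8, 0))) = (-50029 - 48346)/(1/(-14118 + 44016) + (3 - 1*0 - 2*162)) = -98375/(1/29898 + (3 + 0 - 324)) = -98375/(1/29898 - 321) = -98375/(-9597257/29898) = -98375*(-29898/9597257) = 2941215750/9597257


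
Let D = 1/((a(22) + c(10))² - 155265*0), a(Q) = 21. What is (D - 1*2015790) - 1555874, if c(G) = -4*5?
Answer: -3571663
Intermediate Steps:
c(G) = -20
D = 1 (D = 1/((21 - 20)² - 155265*0) = 1/(1² + 0) = 1/(1 + 0) = 1/1 = 1)
(D - 1*2015790) - 1555874 = (1 - 1*2015790) - 1555874 = (1 - 2015790) - 1555874 = -2015789 - 1555874 = -3571663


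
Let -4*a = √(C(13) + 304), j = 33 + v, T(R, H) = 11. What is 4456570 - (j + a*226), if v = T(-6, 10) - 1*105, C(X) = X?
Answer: 4456631 + 113*√317/2 ≈ 4.4576e+6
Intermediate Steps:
v = -94 (v = 11 - 1*105 = 11 - 105 = -94)
j = -61 (j = 33 - 94 = -61)
a = -√317/4 (a = -√(13 + 304)/4 = -√317/4 ≈ -4.4511)
4456570 - (j + a*226) = 4456570 - (-61 - √317/4*226) = 4456570 - (-61 - 113*√317/2) = 4456570 + (61 + 113*√317/2) = 4456631 + 113*√317/2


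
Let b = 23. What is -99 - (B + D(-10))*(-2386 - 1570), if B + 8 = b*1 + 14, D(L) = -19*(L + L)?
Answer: 1617905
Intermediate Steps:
D(L) = -38*L
B = 29 (B = -8 + (23*1 + 14) = -8 + (23 + 14) = -8 + 37 = 29)
-99 - (B + D(-10))*(-2386 - 1570) = -99 - (29 - 38*(-10))*(-2386 - 1570) = -99 - (29 + 380)*(-3956) = -99 - 409*(-3956) = -99 - 1*(-1618004) = -99 + 1618004 = 1617905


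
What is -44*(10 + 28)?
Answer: -1672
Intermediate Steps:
-44*(10 + 28) = -44*38 = -1672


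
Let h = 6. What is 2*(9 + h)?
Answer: 30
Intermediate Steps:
2*(9 + h) = 2*(9 + 6) = 2*15 = 30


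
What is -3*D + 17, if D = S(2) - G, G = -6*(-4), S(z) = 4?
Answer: 77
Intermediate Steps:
G = 24
D = -20 (D = 4 - 1*24 = 4 - 24 = -20)
-3*D + 17 = -3*(-20) + 17 = 60 + 17 = 77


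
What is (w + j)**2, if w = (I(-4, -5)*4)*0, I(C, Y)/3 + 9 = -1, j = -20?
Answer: 400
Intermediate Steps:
I(C, Y) = -30 (I(C, Y) = -27 + 3*(-1) = -27 - 3 = -30)
w = 0 (w = -30*4*0 = -120*0 = 0)
(w + j)**2 = (0 - 20)**2 = (-20)**2 = 400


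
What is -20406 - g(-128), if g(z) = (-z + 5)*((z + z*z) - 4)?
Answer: -2181922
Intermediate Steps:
g(z) = (5 - z)*(-4 + z + z**2) (g(z) = (5 - z)*((z + z**2) - 4) = (5 - z)*(-4 + z + z**2))
-20406 - g(-128) = -20406 - (-20 - 1*(-128)**3 + 4*(-128)**2 + 9*(-128)) = -20406 - (-20 - 1*(-2097152) + 4*16384 - 1152) = -20406 - (-20 + 2097152 + 65536 - 1152) = -20406 - 1*2161516 = -20406 - 2161516 = -2181922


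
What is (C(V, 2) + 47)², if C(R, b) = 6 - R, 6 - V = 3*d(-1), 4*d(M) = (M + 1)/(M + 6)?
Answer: 2209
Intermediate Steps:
d(M) = (1 + M)/(4*(6 + M)) (d(M) = ((M + 1)/(M + 6))/4 = ((1 + M)/(6 + M))/4 = (1 + M)/(4*(6 + M)))
V = 6 (V = 6 - 3*(1 - 1)/(4*(6 - 1)) = 6 - 3*(¼)*0/5 = 6 - 3*(¼)*(⅕)*0 = 6 - 3*0 = 6 - 1*0 = 6 + 0 = 6)
(C(V, 2) + 47)² = ((6 - 1*6) + 47)² = ((6 - 6) + 47)² = (0 + 47)² = 47² = 2209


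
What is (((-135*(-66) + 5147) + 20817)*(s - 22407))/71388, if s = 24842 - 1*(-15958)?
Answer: 106906247/11898 ≈ 8985.2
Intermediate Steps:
s = 40800 (s = 24842 + 15958 = 40800)
(((-135*(-66) + 5147) + 20817)*(s - 22407))/71388 = (((-135*(-66) + 5147) + 20817)*(40800 - 22407))/71388 = (((8910 + 5147) + 20817)*18393)*(1/71388) = ((14057 + 20817)*18393)*(1/71388) = (34874*18393)*(1/71388) = 641437482*(1/71388) = 106906247/11898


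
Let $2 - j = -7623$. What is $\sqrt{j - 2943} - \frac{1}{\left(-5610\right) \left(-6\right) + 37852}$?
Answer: $- \frac{1}{71512} + \sqrt{4682} \approx 68.425$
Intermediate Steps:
$j = 7625$ ($j = 2 - -7623 = 2 + 7623 = 7625$)
$\sqrt{j - 2943} - \frac{1}{\left(-5610\right) \left(-6\right) + 37852} = \sqrt{7625 - 2943} - \frac{1}{\left(-5610\right) \left(-6\right) + 37852} = \sqrt{4682} - \frac{1}{33660 + 37852} = \sqrt{4682} - \frac{1}{71512} = - \frac{1}{71512} + \sqrt{4682}$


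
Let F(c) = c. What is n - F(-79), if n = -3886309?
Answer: -3886230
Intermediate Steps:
n - F(-79) = -3886309 - 1*(-79) = -3886309 + 79 = -3886230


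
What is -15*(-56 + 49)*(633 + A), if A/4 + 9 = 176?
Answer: 136605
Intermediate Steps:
A = 668 (A = -36 + 4*176 = -36 + 704 = 668)
-15*(-56 + 49)*(633 + A) = -15*(-56 + 49)*(633 + 668) = -(-105)*1301 = -15*(-9107) = 136605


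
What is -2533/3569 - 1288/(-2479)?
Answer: -1682435/8847551 ≈ -0.19016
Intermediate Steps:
-2533/3569 - 1288/(-2479) = -2533*1/3569 - 1288*(-1/2479) = -2533/3569 + 1288/2479 = -1682435/8847551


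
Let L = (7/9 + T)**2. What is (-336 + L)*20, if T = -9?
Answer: -434800/81 ≈ -5367.9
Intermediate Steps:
L = 5476/81 (L = (7/9 - 9)**2 = (-74/9)**2 = 5476/81 ≈ 67.605)
(-336 + L)*20 = (-336 + 5476/81)*20 = -21740/81*20 = -434800/81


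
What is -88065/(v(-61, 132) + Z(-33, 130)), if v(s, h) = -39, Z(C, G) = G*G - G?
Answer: -9785/1859 ≈ -5.2636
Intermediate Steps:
Z(C, G) = G² - G
-88065/(v(-61, 132) + Z(-33, 130)) = -88065/(-39 + 130*(-1 + 130)) = -88065/(-39 + 130*129) = -88065/(-39 + 16770) = -88065/16731 = -88065*1/16731 = -9785/1859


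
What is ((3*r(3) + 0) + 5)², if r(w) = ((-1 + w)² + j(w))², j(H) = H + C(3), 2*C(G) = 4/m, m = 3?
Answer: 295936/9 ≈ 32882.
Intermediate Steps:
C(G) = ⅔ (C(G) = (4/3)/2 = (4*(⅓))/2 = (½)*(4/3) = ⅔)
j(H) = ⅔ + H (j(H) = H + ⅔ = ⅔ + H)
r(w) = (⅔ + w + (-1 + w)²)² (r(w) = ((-1 + w)² + (⅔ + w))² = (⅔ + w + (-1 + w)²)²)
((3*r(3) + 0) + 5)² = ((3*((2 + 3*3 + 3*(-1 + 3)²)²/9) + 0) + 5)² = ((3*((2 + 9 + 3*2²)²/9) + 0) + 5)² = ((3*((2 + 9 + 3*4)²/9) + 0) + 5)² = ((3*((2 + 9 + 12)²/9) + 0) + 5)² = ((3*((⅑)*23²) + 0) + 5)² = ((3*((⅑)*529) + 0) + 5)² = ((3*(529/9) + 0) + 5)² = ((529/3 + 0) + 5)² = (529/3 + 5)² = (544/3)² = 295936/9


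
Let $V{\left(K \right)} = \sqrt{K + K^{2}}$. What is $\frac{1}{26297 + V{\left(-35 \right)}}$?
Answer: $\frac{26297}{691531019} - \frac{\sqrt{1190}}{691531019} \approx 3.7977 \cdot 10^{-5}$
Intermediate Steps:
$\frac{1}{26297 + V{\left(-35 \right)}} = \frac{1}{26297 + \sqrt{- 35 \left(1 - 35\right)}} = \frac{1}{26297 + \sqrt{\left(-35\right) \left(-34\right)}} = \frac{1}{26297 + \sqrt{1190}}$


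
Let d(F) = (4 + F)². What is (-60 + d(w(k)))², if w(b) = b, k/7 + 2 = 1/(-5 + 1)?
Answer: 1560001/256 ≈ 6093.8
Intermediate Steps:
k = -63/4 (k = -14 + 7/(-5 + 1) = -14 + 7/(-4) = -14 + 7*(-¼) = -14 - 7/4 = -63/4 ≈ -15.750)
(-60 + d(w(k)))² = (-60 + (4 - 63/4)²)² = (-60 + (-47/4)²)² = (-60 + 2209/16)² = (1249/16)² = 1560001/256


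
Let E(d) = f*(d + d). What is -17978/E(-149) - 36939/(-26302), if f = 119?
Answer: 891394087/466360762 ≈ 1.9114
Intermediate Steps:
E(d) = 238*d (E(d) = 119*(d + d) = 119*(2*d) = 238*d)
-17978/E(-149) - 36939/(-26302) = -17978/(238*(-149)) - 36939/(-26302) = -17978/(-35462) - 36939*(-1/26302) = -17978*(-1/35462) + 36939/26302 = 8989/17731 + 36939/26302 = 891394087/466360762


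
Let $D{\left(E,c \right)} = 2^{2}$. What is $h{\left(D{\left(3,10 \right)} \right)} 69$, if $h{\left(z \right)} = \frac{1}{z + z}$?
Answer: $\frac{69}{8} \approx 8.625$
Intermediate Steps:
$D{\left(E,c \right)} = 4$
$h{\left(z \right)} = \frac{1}{2 z}$
$h{\left(D{\left(3,10 \right)} \right)} 69 = \frac{1}{2 \cdot 4} \cdot 69 = \frac{1}{2} \cdot \frac{1}{4} \cdot 69 = \frac{1}{8} \cdot 69 = \frac{69}{8}$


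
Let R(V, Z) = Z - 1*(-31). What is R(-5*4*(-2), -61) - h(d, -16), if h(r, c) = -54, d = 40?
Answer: 24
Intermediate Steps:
R(V, Z) = 31 + Z (R(V, Z) = Z + 31 = 31 + Z)
R(-5*4*(-2), -61) - h(d, -16) = (31 - 61) - 1*(-54) = -30 + 54 = 24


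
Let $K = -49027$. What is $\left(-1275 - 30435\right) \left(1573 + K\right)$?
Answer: $1504766340$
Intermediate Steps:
$\left(-1275 - 30435\right) \left(1573 + K\right) = \left(-1275 - 30435\right) \left(1573 - 49027\right) = \left(-31710\right) \left(-47454\right) = 1504766340$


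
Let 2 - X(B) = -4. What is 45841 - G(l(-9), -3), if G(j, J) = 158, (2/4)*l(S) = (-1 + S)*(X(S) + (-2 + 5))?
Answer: 45683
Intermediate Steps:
X(B) = 6 (X(B) = 2 - 1*(-4) = 2 + 4 = 6)
l(S) = -18 + 18*S (l(S) = 2*((-1 + S)*(6 + (-2 + 5))) = 2*((-1 + S)*(6 + 3)) = 2*((-1 + S)*9) = 2*(-9 + 9*S) = -18 + 18*S)
45841 - G(l(-9), -3) = 45841 - 1*158 = 45841 - 158 = 45683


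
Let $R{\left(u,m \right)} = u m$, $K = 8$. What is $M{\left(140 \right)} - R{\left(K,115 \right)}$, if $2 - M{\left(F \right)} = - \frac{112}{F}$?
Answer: $- \frac{4586}{5} \approx -917.2$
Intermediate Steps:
$M{\left(F \right)} = 2 + \frac{112}{F}$ ($M{\left(F \right)} = 2 - - \frac{112}{F} = 2 + \frac{112}{F}$)
$R{\left(u,m \right)} = m u$
$M{\left(140 \right)} - R{\left(K,115 \right)} = \left(2 + \frac{112}{140}\right) - 115 \cdot 8 = \left(2 + 112 \cdot \frac{1}{140}\right) - 920 = \left(2 + \frac{4}{5}\right) - 920 = \frac{14}{5} - 920 = - \frac{4586}{5}$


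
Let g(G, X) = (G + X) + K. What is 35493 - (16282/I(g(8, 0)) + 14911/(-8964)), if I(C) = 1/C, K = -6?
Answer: 26270467/8964 ≈ 2930.7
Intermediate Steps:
g(G, X) = -6 + G + X (g(G, X) = (G + X) - 6 = -6 + G + X)
35493 - (16282/I(g(8, 0)) + 14911/(-8964)) = 35493 - (16282/(1/(-6 + 8 + 0)) + 14911/(-8964)) = 35493 - (16282/(1/2) + 14911*(-1/8964)) = 35493 - (16282/(1/2) - 14911/8964) = 35493 - (16282*2 - 14911/8964) = 35493 - (32564 - 14911/8964) = 35493 - 1*291888785/8964 = 35493 - 291888785/8964 = 26270467/8964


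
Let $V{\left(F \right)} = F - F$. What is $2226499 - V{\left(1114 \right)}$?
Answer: $2226499$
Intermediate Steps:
$V{\left(F \right)} = 0$
$2226499 - V{\left(1114 \right)} = 2226499 - 0 = 2226499 + 0 = 2226499$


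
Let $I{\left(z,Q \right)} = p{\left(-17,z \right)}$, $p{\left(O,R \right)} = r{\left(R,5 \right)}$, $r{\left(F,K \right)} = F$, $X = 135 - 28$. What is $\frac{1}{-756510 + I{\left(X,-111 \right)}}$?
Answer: $- \frac{1}{756403} \approx -1.322 \cdot 10^{-6}$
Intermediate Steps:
$X = 107$
$p{\left(O,R \right)} = R$
$I{\left(z,Q \right)} = z$
$\frac{1}{-756510 + I{\left(X,-111 \right)}} = \frac{1}{-756510 + 107} = \frac{1}{-756403} = - \frac{1}{756403}$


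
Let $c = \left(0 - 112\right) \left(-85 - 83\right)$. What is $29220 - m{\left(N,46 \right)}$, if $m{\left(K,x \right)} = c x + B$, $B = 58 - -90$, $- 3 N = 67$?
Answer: $-836464$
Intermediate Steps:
$N = - \frac{67}{3}$ ($N = \left(- \frac{1}{3}\right) 67 = - \frac{67}{3} \approx -22.333$)
$c = 18816$ ($c = \left(-112\right) \left(-168\right) = 18816$)
$B = 148$ ($B = 58 + 90 = 148$)
$m{\left(K,x \right)} = 148 + 18816 x$ ($m{\left(K,x \right)} = 18816 x + 148 = 148 + 18816 x$)
$29220 - m{\left(N,46 \right)} = 29220 - \left(148 + 18816 \cdot 46\right) = 29220 - \left(148 + 865536\right) = 29220 - 865684 = -836464$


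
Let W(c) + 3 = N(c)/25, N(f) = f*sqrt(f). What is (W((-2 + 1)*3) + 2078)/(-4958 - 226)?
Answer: -2075/5184 + I*sqrt(3)/43200 ≈ -0.40027 + 4.0094e-5*I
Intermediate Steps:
N(f) = f**(3/2)
W(c) = -3 + c**(3/2)/25
(W((-2 + 1)*3) + 2078)/(-4958 - 226) = ((-3 + ((-2 + 1)*3)**(3/2)/25) + 2078)/(-4958 - 226) = ((-3 + (-1*3)**(3/2)/25) + 2078)/(-5184) = ((-3 + (-3)**(3/2)/25) + 2078)*(-1/5184) = ((-3 + (-3*I*sqrt(3))/25) + 2078)*(-1/5184) = ((-3 - 3*I*sqrt(3)/25) + 2078)*(-1/5184) = (2075 - 3*I*sqrt(3)/25)*(-1/5184) = -2075/5184 + I*sqrt(3)/43200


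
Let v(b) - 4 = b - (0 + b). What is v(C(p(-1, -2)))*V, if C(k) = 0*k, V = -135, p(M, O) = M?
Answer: -540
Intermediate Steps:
C(k) = 0
v(b) = 4 (v(b) = 4 + (b - (0 + b)) = 4 + (b - b) = 4 + 0 = 4)
v(C(p(-1, -2)))*V = 4*(-135) = -540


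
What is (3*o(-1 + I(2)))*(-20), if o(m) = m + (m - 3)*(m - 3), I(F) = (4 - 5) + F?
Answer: -540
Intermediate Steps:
I(F) = -1 + F
o(m) = m + (-3 + m)² (o(m) = m + (-3 + m)*(-3 + m) = m + (-3 + m)²)
(3*o(-1 + I(2)))*(-20) = (3*((-1 + (-1 + 2)) + (-3 + (-1 + (-1 + 2)))²))*(-20) = (3*((-1 + 1) + (-3 + (-1 + 1))²))*(-20) = (3*(0 + (-3 + 0)²))*(-20) = (3*(0 + (-3)²))*(-20) = (3*(0 + 9))*(-20) = (3*9)*(-20) = 27*(-20) = -540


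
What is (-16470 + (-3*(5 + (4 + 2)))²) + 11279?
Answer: -4102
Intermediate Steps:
(-16470 + (-3*(5 + (4 + 2)))²) + 11279 = (-16470 + (-3*(5 + 6))²) + 11279 = (-16470 + (-3*11)²) + 11279 = (-16470 + (-33)²) + 11279 = (-16470 + 1089) + 11279 = -15381 + 11279 = -4102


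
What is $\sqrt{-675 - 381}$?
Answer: $4 i \sqrt{66} \approx 32.496 i$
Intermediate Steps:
$\sqrt{-675 - 381} = \sqrt{-1056} = 4 i \sqrt{66}$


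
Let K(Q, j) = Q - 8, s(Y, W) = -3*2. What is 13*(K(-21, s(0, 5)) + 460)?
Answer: 5603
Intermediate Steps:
s(Y, W) = -6
K(Q, j) = -8 + Q
13*(K(-21, s(0, 5)) + 460) = 13*((-8 - 21) + 460) = 13*(-29 + 460) = 13*431 = 5603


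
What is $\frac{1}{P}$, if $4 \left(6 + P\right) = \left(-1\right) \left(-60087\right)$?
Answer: $\frac{4}{60063} \approx 6.6597 \cdot 10^{-5}$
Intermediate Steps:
$P = \frac{60063}{4}$ ($P = -6 + \frac{\left(-1\right) \left(-60087\right)}{4} = -6 + \frac{1}{4} \cdot 60087 = -6 + \frac{60087}{4} = \frac{60063}{4} \approx 15016.0$)
$\frac{1}{P} = \frac{1}{\frac{60063}{4}} = \frac{4}{60063}$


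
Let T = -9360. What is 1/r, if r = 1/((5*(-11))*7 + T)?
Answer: -9745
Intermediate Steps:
r = -1/9745 (r = 1/((5*(-11))*7 - 9360) = 1/(-55*7 - 9360) = 1/(-385 - 9360) = 1/(-9745) = -1/9745 ≈ -0.00010262)
1/r = 1/(-1/9745) = -9745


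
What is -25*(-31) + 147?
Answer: 922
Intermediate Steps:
-25*(-31) + 147 = 775 + 147 = 922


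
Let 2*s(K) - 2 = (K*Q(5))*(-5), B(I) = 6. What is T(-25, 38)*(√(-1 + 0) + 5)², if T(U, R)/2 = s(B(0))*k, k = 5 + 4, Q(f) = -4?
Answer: 26352 + 10980*I ≈ 26352.0 + 10980.0*I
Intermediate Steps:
s(K) = 1 + 10*K (s(K) = 1 + ((K*(-4))*(-5))/2 = 1 + (-4*K*(-5))/2 = 1 + (20*K)/2 = 1 + 10*K)
k = 9
T(U, R) = 1098 (T(U, R) = 2*((1 + 10*6)*9) = 2*((1 + 60)*9) = 2*(61*9) = 2*549 = 1098)
T(-25, 38)*(√(-1 + 0) + 5)² = 1098*(√(-1 + 0) + 5)² = 1098*(√(-1) + 5)² = 1098*(I + 5)² = 1098*(5 + I)²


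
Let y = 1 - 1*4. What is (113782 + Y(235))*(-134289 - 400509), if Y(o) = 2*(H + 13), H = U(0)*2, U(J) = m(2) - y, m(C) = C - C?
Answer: -60870708360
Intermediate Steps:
m(C) = 0
y = -3 (y = 1 - 4 = -3)
U(J) = 3 (U(J) = 0 - 1*(-3) = 0 + 3 = 3)
H = 6 (H = 3*2 = 6)
Y(o) = 38 (Y(o) = 2*(6 + 13) = 2*19 = 38)
(113782 + Y(235))*(-134289 - 400509) = (113782 + 38)*(-134289 - 400509) = 113820*(-534798) = -60870708360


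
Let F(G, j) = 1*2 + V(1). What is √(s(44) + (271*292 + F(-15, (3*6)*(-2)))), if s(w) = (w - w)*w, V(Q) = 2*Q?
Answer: 4*√4946 ≈ 281.31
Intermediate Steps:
F(G, j) = 4 (F(G, j) = 1*2 + 2*1 = 2 + 2 = 4)
s(w) = 0 (s(w) = 0*w = 0)
√(s(44) + (271*292 + F(-15, (3*6)*(-2)))) = √(0 + (271*292 + 4)) = √(0 + (79132 + 4)) = √(0 + 79136) = √79136 = 4*√4946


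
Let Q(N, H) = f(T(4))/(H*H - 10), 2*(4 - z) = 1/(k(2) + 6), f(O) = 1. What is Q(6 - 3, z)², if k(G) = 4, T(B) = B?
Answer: 160000/5022081 ≈ 0.031859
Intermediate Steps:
z = 79/20 (z = 4 - 1/(2*(4 + 6)) = 4 - ½/10 = 4 - ½*⅒ = 4 - 1/20 = 79/20 ≈ 3.9500)
Q(N, H) = 1/(-10 + H²) (Q(N, H) = 1/(H*H - 10) = 1/(H² - 10) = 1/(-10 + H²))
Q(6 - 3, z)² = (1/(-10 + (79/20)²))² = (1/(-10 + 6241/400))² = (1/(2241/400))² = (400/2241)² = 160000/5022081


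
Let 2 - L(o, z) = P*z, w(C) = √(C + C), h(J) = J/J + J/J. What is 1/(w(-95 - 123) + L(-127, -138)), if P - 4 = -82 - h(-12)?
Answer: -5519/60918940 - I*√109/60918940 ≈ -9.0596e-5 - 1.7138e-7*I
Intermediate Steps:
h(J) = 2 (h(J) = 1 + 1 = 2)
P = -80 (P = 4 + (-82 - 1*2) = 4 + (-82 - 2) = 4 - 84 = -80)
w(C) = √2*√C (w(C) = √(2*C) = √2*√C)
L(o, z) = 2 + 80*z (L(o, z) = 2 - (-80)*z = 2 + 80*z)
1/(w(-95 - 123) + L(-127, -138)) = 1/(√2*√(-95 - 123) + (2 + 80*(-138))) = 1/(√2*√(-218) + (2 - 11040)) = 1/(√2*(I*√218) - 11038) = 1/(2*I*√109 - 11038) = 1/(-11038 + 2*I*√109)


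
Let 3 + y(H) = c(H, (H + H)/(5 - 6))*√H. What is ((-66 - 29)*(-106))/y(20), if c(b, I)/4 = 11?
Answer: 30210/38711 + 886160*√5/38711 ≈ 51.968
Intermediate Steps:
c(b, I) = 44 (c(b, I) = 4*11 = 44)
y(H) = -3 + 44*√H
((-66 - 29)*(-106))/y(20) = ((-66 - 29)*(-106))/(-3 + 44*√20) = (-95*(-106))/(-3 + 44*(2*√5)) = 10070/(-3 + 88*√5)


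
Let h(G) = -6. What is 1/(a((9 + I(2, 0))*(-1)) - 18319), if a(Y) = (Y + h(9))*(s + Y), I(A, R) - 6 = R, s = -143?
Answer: -1/15001 ≈ -6.6662e-5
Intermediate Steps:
I(A, R) = 6 + R
a(Y) = (-143 + Y)*(-6 + Y) (a(Y) = (Y - 6)*(-143 + Y) = (-6 + Y)*(-143 + Y) = (-143 + Y)*(-6 + Y))
1/(a((9 + I(2, 0))*(-1)) - 18319) = 1/((858 + ((9 + (6 + 0))*(-1))**2 - 149*(9 + (6 + 0))*(-1)) - 18319) = 1/((858 + ((9 + 6)*(-1))**2 - 149*(9 + 6)*(-1)) - 18319) = 1/((858 + (15*(-1))**2 - 2235*(-1)) - 18319) = 1/((858 + (-15)**2 - 149*(-15)) - 18319) = 1/((858 + 225 + 2235) - 18319) = 1/(3318 - 18319) = 1/(-15001) = -1/15001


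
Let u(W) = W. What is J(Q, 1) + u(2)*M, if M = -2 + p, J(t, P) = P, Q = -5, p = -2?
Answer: -7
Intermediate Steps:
M = -4 (M = -2 - 2 = -4)
J(Q, 1) + u(2)*M = 1 + 2*(-4) = 1 - 8 = -7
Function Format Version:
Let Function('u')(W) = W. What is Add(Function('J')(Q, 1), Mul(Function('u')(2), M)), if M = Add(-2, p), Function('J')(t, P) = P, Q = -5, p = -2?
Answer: -7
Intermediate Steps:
M = -4 (M = Add(-2, -2) = -4)
Add(Function('J')(Q, 1), Mul(Function('u')(2), M)) = Add(1, Mul(2, -4)) = Add(1, -8) = -7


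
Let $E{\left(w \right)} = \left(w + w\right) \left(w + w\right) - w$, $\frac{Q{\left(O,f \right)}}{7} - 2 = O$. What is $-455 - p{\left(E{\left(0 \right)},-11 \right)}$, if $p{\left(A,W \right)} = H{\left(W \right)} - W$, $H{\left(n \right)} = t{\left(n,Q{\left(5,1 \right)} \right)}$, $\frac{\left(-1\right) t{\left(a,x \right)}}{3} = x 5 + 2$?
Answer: $275$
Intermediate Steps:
$Q{\left(O,f \right)} = 14 + 7 O$
$E{\left(w \right)} = - w + 4 w^{2}$ ($E{\left(w \right)} = 2 w 2 w - w = 4 w^{2} - w = - w + 4 w^{2}$)
$t{\left(a,x \right)} = -6 - 15 x$ ($t{\left(a,x \right)} = - 3 \left(x 5 + 2\right) = - 3 \left(5 x + 2\right) = - 3 \left(2 + 5 x\right) = -6 - 15 x$)
$H{\left(n \right)} = -741$ ($H{\left(n \right)} = -6 - 15 \left(14 + 7 \cdot 5\right) = -6 - 15 \left(14 + 35\right) = -6 - 735 = -741$)
$p{\left(A,W \right)} = -741 - W$
$-455 - p{\left(E{\left(0 \right)},-11 \right)} = -455 - \left(-741 - -11\right) = -455 - \left(-741 + 11\right) = -455 - -730 = -455 + 730 = 275$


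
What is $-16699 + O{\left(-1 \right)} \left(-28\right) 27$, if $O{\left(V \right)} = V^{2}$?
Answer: $-17455$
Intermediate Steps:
$-16699 + O{\left(-1 \right)} \left(-28\right) 27 = -16699 + \left(-1\right)^{2} \left(-28\right) 27 = -16699 + 1 \left(-28\right) 27 = -16699 - 756 = -17455$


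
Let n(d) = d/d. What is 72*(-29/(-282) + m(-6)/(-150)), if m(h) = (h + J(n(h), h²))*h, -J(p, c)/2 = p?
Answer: -18372/1175 ≈ -15.636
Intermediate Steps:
n(d) = 1
J(p, c) = -2*p
m(h) = h*(-2 + h) (m(h) = (h - 2*1)*h = (h - 2)*h = (-2 + h)*h = h*(-2 + h))
72*(-29/(-282) + m(-6)/(-150)) = 72*(-29/(-282) - 6*(-2 - 6)/(-150)) = 72*(-29*(-1/282) - 6*(-8)*(-1/150)) = 72*(29/282 + 48*(-1/150)) = 72*(29/282 - 8/25) = 72*(-1531/7050) = -18372/1175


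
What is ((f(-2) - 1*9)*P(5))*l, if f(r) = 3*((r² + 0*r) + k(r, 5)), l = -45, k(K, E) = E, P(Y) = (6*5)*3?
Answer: -72900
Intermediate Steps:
P(Y) = 90 (P(Y) = 30*3 = 90)
f(r) = 15 + 3*r² (f(r) = 3*((r² + 0*r) + 5) = 3*((r² + 0) + 5) = 3*(r² + 5) = 3*(5 + r²) = 15 + 3*r²)
((f(-2) - 1*9)*P(5))*l = (((15 + 3*(-2)²) - 1*9)*90)*(-45) = (((15 + 3*4) - 9)*90)*(-45) = (((15 + 12) - 9)*90)*(-45) = ((27 - 9)*90)*(-45) = (18*90)*(-45) = 1620*(-45) = -72900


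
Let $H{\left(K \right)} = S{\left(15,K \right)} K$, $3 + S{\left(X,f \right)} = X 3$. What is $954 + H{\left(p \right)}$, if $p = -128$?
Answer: $-4422$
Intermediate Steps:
$S{\left(X,f \right)} = -3 + 3 X$ ($S{\left(X,f \right)} = -3 + X 3 = -3 + 3 X$)
$H{\left(K \right)} = 42 K$ ($H{\left(K \right)} = \left(-3 + 3 \cdot 15\right) K = \left(-3 + 45\right) K = 42 K$)
$954 + H{\left(p \right)} = 954 + 42 \left(-128\right) = 954 - 5376 = -4422$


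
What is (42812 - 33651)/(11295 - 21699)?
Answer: -9161/10404 ≈ -0.88053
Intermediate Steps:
(42812 - 33651)/(11295 - 21699) = 9161/(-10404) = 9161*(-1/10404) = -9161/10404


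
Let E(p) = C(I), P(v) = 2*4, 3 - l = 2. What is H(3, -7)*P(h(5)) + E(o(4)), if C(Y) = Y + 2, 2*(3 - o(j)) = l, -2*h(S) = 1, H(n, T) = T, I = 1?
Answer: -53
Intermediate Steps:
h(S) = -1/2 (h(S) = -1/2*1 = -1/2)
l = 1 (l = 3 - 1*2 = 3 - 2 = 1)
o(j) = 5/2 (o(j) = 3 - 1/2*1 = 3 - 1/2 = 5/2)
P(v) = 8
C(Y) = 2 + Y
E(p) = 3 (E(p) = 2 + 1 = 3)
H(3, -7)*P(h(5)) + E(o(4)) = -7*8 + 3 = -56 + 3 = -53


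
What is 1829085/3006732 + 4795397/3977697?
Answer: 7231339843283/3986622952068 ≈ 1.8139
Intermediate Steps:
1829085/3006732 + 4795397/3977697 = 1829085*(1/3006732) + 4795397*(1/3977697) = 609695/1002244 + 4795397/3977697 = 7231339843283/3986622952068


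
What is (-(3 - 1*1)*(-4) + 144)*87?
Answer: 13224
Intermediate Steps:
(-(3 - 1*1)*(-4) + 144)*87 = (-(3 - 1)*(-4) + 144)*87 = (-1*2*(-4) + 144)*87 = (-2*(-4) + 144)*87 = (8 + 144)*87 = 152*87 = 13224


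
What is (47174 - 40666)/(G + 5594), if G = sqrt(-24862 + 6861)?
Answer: 36405752/31310837 - 6508*I*sqrt(18001)/31310837 ≈ 1.1627 - 0.027887*I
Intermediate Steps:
G = I*sqrt(18001) (G = sqrt(-18001) = I*sqrt(18001) ≈ 134.17*I)
(47174 - 40666)/(G + 5594) = (47174 - 40666)/(I*sqrt(18001) + 5594) = 6508/(5594 + I*sqrt(18001))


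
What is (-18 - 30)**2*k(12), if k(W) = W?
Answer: 27648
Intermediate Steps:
(-18 - 30)**2*k(12) = (-18 - 30)**2*12 = (-48)**2*12 = 2304*12 = 27648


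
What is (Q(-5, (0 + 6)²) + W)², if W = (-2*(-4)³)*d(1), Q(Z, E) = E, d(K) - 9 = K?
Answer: 1731856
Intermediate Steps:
d(K) = 9 + K
W = 1280 (W = (-2*(-4)³)*(9 + 1) = -2*(-64)*10 = 128*10 = 1280)
(Q(-5, (0 + 6)²) + W)² = ((0 + 6)² + 1280)² = (6² + 1280)² = (36 + 1280)² = 1316² = 1731856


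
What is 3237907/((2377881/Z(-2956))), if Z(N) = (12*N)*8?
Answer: -306280098944/792627 ≈ -3.8641e+5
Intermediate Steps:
Z(N) = 96*N
3237907/((2377881/Z(-2956))) = 3237907/((2377881/((96*(-2956))))) = 3237907/((2377881/(-283776))) = 3237907/((2377881*(-1/283776))) = 3237907/(-792627/94592) = 3237907*(-94592/792627) = -306280098944/792627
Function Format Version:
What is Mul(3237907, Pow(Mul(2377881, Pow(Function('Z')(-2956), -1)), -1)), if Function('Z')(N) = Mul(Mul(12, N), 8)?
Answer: Rational(-306280098944, 792627) ≈ -3.8641e+5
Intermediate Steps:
Function('Z')(N) = Mul(96, N)
Mul(3237907, Pow(Mul(2377881, Pow(Function('Z')(-2956), -1)), -1)) = Mul(3237907, Pow(Mul(2377881, Pow(Mul(96, -2956), -1)), -1)) = Mul(3237907, Pow(Mul(2377881, Pow(-283776, -1)), -1)) = Mul(3237907, Pow(Mul(2377881, Rational(-1, 283776)), -1)) = Mul(3237907, Pow(Rational(-792627, 94592), -1)) = Mul(3237907, Rational(-94592, 792627)) = Rational(-306280098944, 792627)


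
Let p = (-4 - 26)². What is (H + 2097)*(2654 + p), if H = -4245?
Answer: -7633992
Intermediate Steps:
p = 900 (p = (-30)² = 900)
(H + 2097)*(2654 + p) = (-4245 + 2097)*(2654 + 900) = -2148*3554 = -7633992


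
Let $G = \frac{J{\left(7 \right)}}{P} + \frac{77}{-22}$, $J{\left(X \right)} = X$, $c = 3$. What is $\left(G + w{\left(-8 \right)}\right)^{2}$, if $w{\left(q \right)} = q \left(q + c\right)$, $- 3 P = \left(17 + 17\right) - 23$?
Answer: $\frac{579121}{484} \approx 1196.5$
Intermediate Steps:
$P = - \frac{11}{3}$ ($P = - \frac{\left(17 + 17\right) - 23}{3} = - \frac{34 - 23}{3} = \left(- \frac{1}{3}\right) 11 = - \frac{11}{3} \approx -3.6667$)
$w{\left(q \right)} = q \left(3 + q\right)$ ($w{\left(q \right)} = q \left(q + 3\right) = q \left(3 + q\right)$)
$G = - \frac{119}{22}$ ($G = \frac{7}{- \frac{11}{3}} + \frac{77}{-22} = 7 \left(- \frac{3}{11}\right) + 77 \left(- \frac{1}{22}\right) = - \frac{21}{11} - \frac{7}{2} = - \frac{119}{22} \approx -5.4091$)
$\left(G + w{\left(-8 \right)}\right)^{2} = \left(- \frac{119}{22} - 8 \left(3 - 8\right)\right)^{2} = \left(- \frac{119}{22} - -40\right)^{2} = \left(- \frac{119}{22} + 40\right)^{2} = \left(\frac{761}{22}\right)^{2} = \frac{579121}{484}$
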